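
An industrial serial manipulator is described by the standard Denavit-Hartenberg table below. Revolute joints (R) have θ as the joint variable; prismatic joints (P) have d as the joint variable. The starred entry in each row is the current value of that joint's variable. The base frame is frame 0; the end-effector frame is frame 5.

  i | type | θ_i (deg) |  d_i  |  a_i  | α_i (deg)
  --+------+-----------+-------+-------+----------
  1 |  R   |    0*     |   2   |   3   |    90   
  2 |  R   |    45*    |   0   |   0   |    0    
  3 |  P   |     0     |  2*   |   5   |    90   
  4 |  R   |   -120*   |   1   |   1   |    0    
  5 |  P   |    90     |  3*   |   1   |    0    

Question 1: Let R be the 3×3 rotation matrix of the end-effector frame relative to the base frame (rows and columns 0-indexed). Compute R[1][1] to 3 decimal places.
End-effector y-axis (col 1 of R) = (0.3536,-0.8660,0.3536)
R[1][1] = -0.8660

-0.866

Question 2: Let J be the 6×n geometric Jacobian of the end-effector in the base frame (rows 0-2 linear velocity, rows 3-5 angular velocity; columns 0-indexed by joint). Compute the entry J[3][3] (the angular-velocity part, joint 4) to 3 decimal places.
0.707

axis z_3 = (0.7071,-0.0000,-0.7071); lever o_n−o_3 = (3.0872,1.3660,-2.5696)
cross product → J_v[:, 3] = (0.9659,-0.3660,0.9659)
J_ω[:, 3] = z_3
entry J[3][3] = 0.7071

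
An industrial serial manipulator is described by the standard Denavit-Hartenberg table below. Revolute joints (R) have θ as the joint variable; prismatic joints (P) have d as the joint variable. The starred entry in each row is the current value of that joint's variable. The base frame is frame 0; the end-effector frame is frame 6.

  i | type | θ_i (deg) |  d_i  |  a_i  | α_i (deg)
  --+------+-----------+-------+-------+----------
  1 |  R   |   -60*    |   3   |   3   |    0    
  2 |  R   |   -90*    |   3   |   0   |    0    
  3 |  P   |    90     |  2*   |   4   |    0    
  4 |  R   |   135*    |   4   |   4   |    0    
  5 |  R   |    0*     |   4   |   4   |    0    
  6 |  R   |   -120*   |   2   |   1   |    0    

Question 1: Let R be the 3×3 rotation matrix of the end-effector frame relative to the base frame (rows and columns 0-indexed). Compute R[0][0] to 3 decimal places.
End-effector x-axis (col 0 of R) = (0.7071,-0.7071,0.0000)
R[0][0] = 0.7071

0.707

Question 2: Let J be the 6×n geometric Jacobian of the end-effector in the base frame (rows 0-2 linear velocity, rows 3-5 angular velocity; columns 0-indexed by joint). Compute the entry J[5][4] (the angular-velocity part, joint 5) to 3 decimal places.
1.000

axis z_4 = (0.0000,0.0000,1.0000); lever o_n−o_4 = (1.7424,3.1566,6.0000)
cross product → J_v[:, 4] = (-3.1566,1.7424,0.0000)
J_ω[:, 4] = z_4
entry J[5][4] = 1.0000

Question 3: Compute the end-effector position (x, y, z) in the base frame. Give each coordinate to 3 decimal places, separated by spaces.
after link 1: o_1 = (1.5000, -2.5981, 3.0000)
after link 2: o_2 = (1.5000, -2.5981, 6.0000)
after link 3: o_3 = (3.5000, -6.0622, 8.0000)
after link 4: o_4 = (4.5353, -2.1985, 12.0000)
after link 5: o_5 = (5.5706, 1.6652, 16.0000)
after link 6: o_6 = (6.2777, 0.9581, 18.0000)

6.278 0.958 18.000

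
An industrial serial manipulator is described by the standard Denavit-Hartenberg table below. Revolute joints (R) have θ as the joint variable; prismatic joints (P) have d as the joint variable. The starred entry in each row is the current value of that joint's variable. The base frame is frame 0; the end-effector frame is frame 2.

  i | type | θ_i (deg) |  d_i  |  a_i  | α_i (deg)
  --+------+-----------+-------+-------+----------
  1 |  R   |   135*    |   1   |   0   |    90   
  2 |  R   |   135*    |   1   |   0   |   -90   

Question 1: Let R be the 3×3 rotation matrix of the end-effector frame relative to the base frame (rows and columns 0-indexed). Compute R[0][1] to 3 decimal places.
End-effector y-axis (col 1 of R) = (-0.7071,-0.7071,-0.0000)
R[0][1] = -0.7071

-0.707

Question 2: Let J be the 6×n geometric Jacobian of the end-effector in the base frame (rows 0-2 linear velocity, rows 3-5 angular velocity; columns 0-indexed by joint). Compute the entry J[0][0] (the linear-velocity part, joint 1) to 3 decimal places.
axis z_0 = ẑ; lever o_n−o_0 = (0.7071,0.7071,1.0000)
cross product → J_v[:, 0] = (-0.7071,0.7071,0.0000)
J_ω[:, 0] = z_0
entry J[0][0] = -0.7071

-0.707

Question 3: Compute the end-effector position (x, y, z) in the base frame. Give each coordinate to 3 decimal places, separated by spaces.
after link 1: o_1 = (0.0000, 0.0000, 1.0000)
after link 2: o_2 = (0.7071, 0.7071, 1.0000)

0.707 0.707 1.000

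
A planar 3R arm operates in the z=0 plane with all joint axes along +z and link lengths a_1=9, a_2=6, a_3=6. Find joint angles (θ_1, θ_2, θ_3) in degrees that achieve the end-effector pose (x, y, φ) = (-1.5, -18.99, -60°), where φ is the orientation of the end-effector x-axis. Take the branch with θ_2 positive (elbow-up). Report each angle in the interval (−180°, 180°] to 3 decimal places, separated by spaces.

wrist centre = target − a_3·(cos φ, sin φ) = (-4.5000, -13.7938)
cos θ_2 = (210.5202−9²−6²)/(2·9·6) = 0.8659; θ_2 = 30.0112° (elbow-up)
β = atan2(-13.7938,-4.5000) = -108.0680°; ψ = atan2(3.0010,14.1956) = 11.9368°
θ_1 = β − ψ = -120.0049°
θ_3 = φ − θ_1 − θ_2 = 29.9937° (wrapped to (-180°,180°])

-120.005 30.011 29.994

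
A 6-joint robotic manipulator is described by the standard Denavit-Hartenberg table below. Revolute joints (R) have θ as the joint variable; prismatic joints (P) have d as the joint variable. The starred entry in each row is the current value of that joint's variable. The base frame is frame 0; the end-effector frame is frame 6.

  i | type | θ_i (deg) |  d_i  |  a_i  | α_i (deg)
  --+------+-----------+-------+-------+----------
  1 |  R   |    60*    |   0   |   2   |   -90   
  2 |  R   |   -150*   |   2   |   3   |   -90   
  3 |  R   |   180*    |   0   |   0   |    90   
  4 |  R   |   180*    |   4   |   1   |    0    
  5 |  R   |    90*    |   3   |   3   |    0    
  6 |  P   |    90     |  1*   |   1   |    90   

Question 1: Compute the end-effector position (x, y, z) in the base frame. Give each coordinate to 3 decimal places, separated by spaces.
4.147 -4.817 -1.098

after link 1: o_1 = (1.0000, 1.7321, 0.0000)
after link 2: o_2 = (-2.0311, 0.4821, 1.5000)
after link 3: o_3 = (-2.0311, 0.4821, 1.5000)
after link 4: o_4 = (1.0000, -2.2679, 2.0000)
after link 5: o_5 = (2.8481, -5.0670, -0.5981)
after link 6: o_6 = (4.1471, -4.8170, -1.0981)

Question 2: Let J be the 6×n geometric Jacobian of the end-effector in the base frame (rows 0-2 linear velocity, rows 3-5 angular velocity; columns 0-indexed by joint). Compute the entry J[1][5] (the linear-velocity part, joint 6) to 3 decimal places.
prismatic axis z_5 = (0.8660,-0.5000,0.0000)
J_v[:, 5] = z_5; J_ω[:, 5] = (0,0,0)
entry J[1][5] = -0.5000

-0.500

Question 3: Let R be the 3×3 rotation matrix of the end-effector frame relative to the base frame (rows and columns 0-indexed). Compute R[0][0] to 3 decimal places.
End-effector x-axis (col 0 of R) = (0.4330,0.7500,-0.5000)
R[0][0] = 0.4330

0.433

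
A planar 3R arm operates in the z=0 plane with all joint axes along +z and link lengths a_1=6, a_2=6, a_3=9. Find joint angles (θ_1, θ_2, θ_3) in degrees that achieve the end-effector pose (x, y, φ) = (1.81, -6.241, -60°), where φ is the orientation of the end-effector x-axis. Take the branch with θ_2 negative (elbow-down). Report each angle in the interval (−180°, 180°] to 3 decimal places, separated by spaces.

wrist centre = target − a_3·(cos φ, sin φ) = (-2.6900, 1.5532)
cos θ_2 = (9.6486−6²−6²)/(2·6·6) = -0.8660; θ_2 = -149.9961° (elbow-down)
β = atan2(1.5532,-2.6900) = 149.9975°; ψ = atan2(-3.0004,0.8041) = -74.9981°
θ_1 = β − ψ = 224.9956°
θ_3 = φ − θ_1 − θ_2 = -134.9994° (wrapped to (-180°,180°])

-135.004 -149.996 -134.999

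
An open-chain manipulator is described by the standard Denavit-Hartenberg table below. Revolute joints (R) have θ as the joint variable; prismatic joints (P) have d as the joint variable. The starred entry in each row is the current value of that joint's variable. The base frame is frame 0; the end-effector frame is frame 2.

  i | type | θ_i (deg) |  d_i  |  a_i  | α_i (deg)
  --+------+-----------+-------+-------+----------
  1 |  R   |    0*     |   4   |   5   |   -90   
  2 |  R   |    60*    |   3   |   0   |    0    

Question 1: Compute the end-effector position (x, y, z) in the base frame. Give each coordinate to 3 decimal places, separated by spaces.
after link 1: o_1 = (5.0000, 0.0000, 4.0000)
after link 2: o_2 = (5.0000, 3.0000, 4.0000)

5.000 3.000 4.000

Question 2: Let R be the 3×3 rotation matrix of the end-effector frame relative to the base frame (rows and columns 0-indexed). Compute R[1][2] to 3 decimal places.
End-effector z-axis (col 2 of R) = (0.0000,1.0000,0.0000)
R[1][2] = 1.0000

1.000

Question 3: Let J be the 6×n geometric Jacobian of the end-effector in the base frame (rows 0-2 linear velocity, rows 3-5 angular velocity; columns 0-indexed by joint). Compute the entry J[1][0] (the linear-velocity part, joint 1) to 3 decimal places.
5.000

axis z_0 = ẑ; lever o_n−o_0 = (5.0000,3.0000,4.0000)
cross product → J_v[:, 0] = (-3.0000,5.0000,0.0000)
J_ω[:, 0] = z_0
entry J[1][0] = 5.0000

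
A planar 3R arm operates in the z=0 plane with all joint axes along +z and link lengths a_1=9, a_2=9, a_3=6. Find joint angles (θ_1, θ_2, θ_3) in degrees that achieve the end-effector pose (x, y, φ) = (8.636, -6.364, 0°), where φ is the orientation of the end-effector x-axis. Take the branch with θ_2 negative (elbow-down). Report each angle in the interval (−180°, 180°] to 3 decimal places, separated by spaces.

-0.000 -135.000 135.000

wrist centre = target − a_3·(cos φ, sin φ) = (2.6360, -6.3640)
cos θ_2 = (47.4490−9²−9²)/(2·9·9) = -0.7071; θ_2 = -134.9999° (elbow-down)
β = atan2(-6.3640,2.6360) = -67.5004°; ψ = atan2(-6.3640,2.6361) = -67.4999°
θ_1 = β − ψ = -0.0005°
θ_3 = φ − θ_1 − θ_2 = 135.0004° (wrapped to (-180°,180°])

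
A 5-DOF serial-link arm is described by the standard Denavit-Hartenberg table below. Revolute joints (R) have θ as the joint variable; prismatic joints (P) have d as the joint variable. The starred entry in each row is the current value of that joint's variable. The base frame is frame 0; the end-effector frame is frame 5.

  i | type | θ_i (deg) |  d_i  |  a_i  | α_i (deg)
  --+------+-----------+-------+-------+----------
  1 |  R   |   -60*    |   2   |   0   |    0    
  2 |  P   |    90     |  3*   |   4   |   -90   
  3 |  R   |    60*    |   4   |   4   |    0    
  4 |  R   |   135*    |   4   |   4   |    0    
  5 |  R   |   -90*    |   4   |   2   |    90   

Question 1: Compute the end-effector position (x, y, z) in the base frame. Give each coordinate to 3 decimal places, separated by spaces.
after link 1: o_1 = (0.0000, 0.0000, 2.0000)
after link 2: o_2 = (3.4641, 2.0000, 5.0000)
after link 3: o_3 = (3.1962, 6.4641, 1.5359)
after link 4: o_4 = (-2.1499, 7.9964, 2.5712)
after link 5: o_5 = (-4.5982, 11.2016, 0.6393)

-4.598 11.202 0.639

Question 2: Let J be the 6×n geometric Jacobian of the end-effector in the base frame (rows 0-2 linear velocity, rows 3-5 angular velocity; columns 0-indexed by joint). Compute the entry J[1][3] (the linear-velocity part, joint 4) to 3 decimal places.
-0.448

axis z_3 = (-0.5000,0.8660,0.0000); lever o_n−o_3 = (-7.7944,4.7375,-0.8966)
cross product → J_v[:, 3] = (-0.7765,-0.4483,4.3813)
J_ω[:, 3] = z_3
entry J[1][3] = -0.4483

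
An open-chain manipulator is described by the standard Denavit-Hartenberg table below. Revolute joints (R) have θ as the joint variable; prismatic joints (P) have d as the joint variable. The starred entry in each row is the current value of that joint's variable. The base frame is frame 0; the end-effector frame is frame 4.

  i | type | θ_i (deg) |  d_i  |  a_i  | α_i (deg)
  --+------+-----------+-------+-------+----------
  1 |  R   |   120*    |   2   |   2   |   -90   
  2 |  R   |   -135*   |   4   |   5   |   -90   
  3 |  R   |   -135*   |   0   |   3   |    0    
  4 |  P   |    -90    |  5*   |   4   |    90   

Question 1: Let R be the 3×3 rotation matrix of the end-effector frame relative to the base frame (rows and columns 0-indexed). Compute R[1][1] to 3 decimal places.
0.612

End-effector y-axis (col 1 of R) = (-0.3536,0.6124,0.7071)
R[1][1] = 0.6124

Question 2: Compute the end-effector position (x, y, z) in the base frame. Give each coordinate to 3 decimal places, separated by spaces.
-5.602 3.117 5.571

after link 1: o_1 = (-1.0000, 1.7321, 2.0000)
after link 2: o_2 = (-2.6963, -3.3298, 5.5355)
after link 3: o_3 = (-5.2835, -3.0914, 4.0355)
after link 4: o_4 = (-5.6017, 3.1167, 5.5711)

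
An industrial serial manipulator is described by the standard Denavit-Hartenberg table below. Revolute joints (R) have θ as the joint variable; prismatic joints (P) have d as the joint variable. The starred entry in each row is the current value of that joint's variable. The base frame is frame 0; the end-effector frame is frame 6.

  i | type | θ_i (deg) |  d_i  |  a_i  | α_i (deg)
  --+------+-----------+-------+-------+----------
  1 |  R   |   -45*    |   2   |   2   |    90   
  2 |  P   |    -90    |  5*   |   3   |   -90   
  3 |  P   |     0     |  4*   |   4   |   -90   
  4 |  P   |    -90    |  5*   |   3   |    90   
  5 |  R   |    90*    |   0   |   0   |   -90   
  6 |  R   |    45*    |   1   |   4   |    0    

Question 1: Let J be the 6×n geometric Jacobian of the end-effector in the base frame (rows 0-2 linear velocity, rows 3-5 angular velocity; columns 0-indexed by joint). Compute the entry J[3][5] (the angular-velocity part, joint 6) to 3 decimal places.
axis z_5 = (-0.7071,0.7071,0.0000); lever o_n−o_5 = (1.2929,2.7071,-2.8284)
cross product → J_v[:, 5] = (-2.0000,-2.0000,-2.8284)
J_ω[:, 5] = z_5
entry J[3][5] = -0.7071

-0.707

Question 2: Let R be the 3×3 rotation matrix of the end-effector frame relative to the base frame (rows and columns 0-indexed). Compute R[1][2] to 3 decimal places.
End-effector z-axis (col 2 of R) = (-0.7071,0.7071,0.0000)
R[1][2] = 0.7071

0.707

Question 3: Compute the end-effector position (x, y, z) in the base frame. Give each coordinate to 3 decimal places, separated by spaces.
after link 1: o_1 = (1.4142, -1.4142, 2.0000)
after link 2: o_2 = (-2.1213, -4.9497, -1.0000)
after link 3: o_3 = (0.7071, -7.7782, -5.0000)
after link 4: o_4 = (6.3640, -6.3640, -5.0000)
after link 5: o_5 = (6.3640, -6.3640, -5.0000)
after link 6: o_6 = (7.6569, -3.6569, -7.8284)

7.657 -3.657 -7.828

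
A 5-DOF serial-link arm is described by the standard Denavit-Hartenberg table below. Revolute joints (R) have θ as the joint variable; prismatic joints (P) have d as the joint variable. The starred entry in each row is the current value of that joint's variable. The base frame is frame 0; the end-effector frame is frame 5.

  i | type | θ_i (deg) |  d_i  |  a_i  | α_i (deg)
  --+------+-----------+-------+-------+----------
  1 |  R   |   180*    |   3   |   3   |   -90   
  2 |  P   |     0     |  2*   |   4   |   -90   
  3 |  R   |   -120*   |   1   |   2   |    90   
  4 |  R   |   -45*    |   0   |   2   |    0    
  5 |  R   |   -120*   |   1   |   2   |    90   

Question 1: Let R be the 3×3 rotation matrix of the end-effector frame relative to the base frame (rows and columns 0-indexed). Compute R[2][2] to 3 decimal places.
End-effector z-axis (col 2 of R) = (-0.1294,0.2241,-0.9659)
R[2][2] = -0.9659

-0.966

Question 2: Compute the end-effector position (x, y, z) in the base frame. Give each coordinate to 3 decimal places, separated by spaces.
-5.393 -2.784 3.932

after link 1: o_1 = (-3.0000, 0.0000, 3.0000)
after link 2: o_2 = (-7.0000, -2.0000, 3.0000)
after link 3: o_3 = (-6.0000, -3.7321, 2.0000)
after link 4: o_4 = (-5.2929, -4.9568, 3.4142)
after link 5: o_5 = (-5.3928, -2.7838, 3.9319)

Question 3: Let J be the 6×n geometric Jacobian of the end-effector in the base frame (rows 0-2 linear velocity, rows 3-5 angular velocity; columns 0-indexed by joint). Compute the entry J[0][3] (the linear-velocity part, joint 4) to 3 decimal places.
axis z_3 = (0.8660,0.5000,-0.0000); lever o_n−o_3 = (0.6072,0.9483,1.9319)
cross product → J_v[:, 3] = (0.9659,-1.6730,0.5176)
J_ω[:, 3] = z_3
entry J[0][3] = 0.9659

0.966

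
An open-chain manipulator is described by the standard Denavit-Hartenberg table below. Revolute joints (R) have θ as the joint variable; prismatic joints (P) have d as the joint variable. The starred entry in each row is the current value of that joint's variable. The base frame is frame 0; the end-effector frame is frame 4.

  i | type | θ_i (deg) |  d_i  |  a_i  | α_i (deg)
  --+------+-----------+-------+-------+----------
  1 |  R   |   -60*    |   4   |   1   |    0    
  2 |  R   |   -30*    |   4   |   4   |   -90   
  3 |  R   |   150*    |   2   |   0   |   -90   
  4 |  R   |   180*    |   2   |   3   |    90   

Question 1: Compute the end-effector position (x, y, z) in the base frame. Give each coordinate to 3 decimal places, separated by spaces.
2.500 -6.464 11.232

after link 1: o_1 = (0.5000, -0.8660, 4.0000)
after link 2: o_2 = (0.5000, -4.8660, 8.0000)
after link 3: o_3 = (2.5000, -4.8660, 8.0000)
after link 4: o_4 = (2.5000, -6.4641, 11.2321)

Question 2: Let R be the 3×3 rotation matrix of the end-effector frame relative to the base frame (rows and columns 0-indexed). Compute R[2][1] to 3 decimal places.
End-effector y-axis (col 1 of R) = (-0.0000,0.5000,0.8660)
R[2][1] = 0.8660

0.866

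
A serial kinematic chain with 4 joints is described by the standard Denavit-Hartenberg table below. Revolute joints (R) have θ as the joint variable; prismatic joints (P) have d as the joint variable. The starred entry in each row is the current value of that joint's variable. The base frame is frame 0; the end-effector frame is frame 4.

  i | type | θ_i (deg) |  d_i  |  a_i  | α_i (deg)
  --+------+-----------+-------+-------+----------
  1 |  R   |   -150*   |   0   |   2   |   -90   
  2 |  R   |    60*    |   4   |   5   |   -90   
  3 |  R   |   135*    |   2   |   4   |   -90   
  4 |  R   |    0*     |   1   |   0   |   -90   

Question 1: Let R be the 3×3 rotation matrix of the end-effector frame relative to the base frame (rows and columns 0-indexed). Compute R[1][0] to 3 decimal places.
End-effector x-axis (col 0 of R) = (-0.0474,0.7891,0.6124)
R[1][0] = 0.7891

0.789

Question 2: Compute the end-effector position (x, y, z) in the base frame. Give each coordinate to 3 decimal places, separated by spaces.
after link 1: o_1 = (-1.7321, -1.0000, 0.0000)
after link 2: o_2 = (-1.8971, -5.7141, -4.3301)
after link 3: o_3 = (-0.5866, -1.6915, -2.8806)
after link 4: o_4 = (0.0732, -2.1271, -2.2683)

0.073 -2.127 -2.268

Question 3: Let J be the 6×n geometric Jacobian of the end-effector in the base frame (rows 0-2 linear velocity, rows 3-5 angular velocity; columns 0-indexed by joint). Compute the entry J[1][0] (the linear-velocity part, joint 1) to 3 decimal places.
axis z_0 = ẑ; lever o_n−o_0 = (0.0732,-2.1271,-2.2683)
cross product → J_v[:, 0] = (2.1271,0.0732,-0.0000)
J_ω[:, 0] = z_0
entry J[1][0] = 0.0732

0.073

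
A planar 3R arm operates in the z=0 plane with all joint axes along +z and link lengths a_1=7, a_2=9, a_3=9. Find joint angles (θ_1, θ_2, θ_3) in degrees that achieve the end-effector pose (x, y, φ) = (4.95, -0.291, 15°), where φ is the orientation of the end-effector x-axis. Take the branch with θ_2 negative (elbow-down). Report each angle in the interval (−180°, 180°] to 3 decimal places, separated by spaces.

wrist centre = target − a_3·(cos φ, sin φ) = (-3.7433, -2.6204)
cos θ_2 = (20.8789−7²−9²)/(2·7·9) = -0.8660; θ_2 = -150.0017° (elbow-down)
β = atan2(-2.6204,-3.7433) = -145.0076°; ψ = atan2(-4.4998,-0.7944) = -100.0116°
θ_1 = β − ψ = -44.9960°
θ_3 = φ − θ_1 − θ_2 = -150.0022° (wrapped to (-180°,180°])

-44.996 -150.002 -150.002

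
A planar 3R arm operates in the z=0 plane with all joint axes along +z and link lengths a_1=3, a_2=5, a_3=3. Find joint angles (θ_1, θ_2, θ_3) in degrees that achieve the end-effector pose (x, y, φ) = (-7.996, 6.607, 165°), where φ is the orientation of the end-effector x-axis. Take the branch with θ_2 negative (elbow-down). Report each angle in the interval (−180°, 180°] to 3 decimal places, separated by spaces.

wrist centre = target − a_3·(cos φ, sin φ) = (-5.0982, 5.8305)
cos θ_2 = (59.9871−3²−5²)/(2·3·5) = 0.8662; θ_2 = -29.9758° (elbow-down)
β = atan2(5.8305,-5.0982) = 131.1664°; ψ = atan2(-2.4982,7.3312) = -18.8170°
θ_1 = β − ψ = 149.9834°
θ_3 = φ − θ_1 − θ_2 = 44.9923° (wrapped to (-180°,180°])

149.983 -29.976 44.992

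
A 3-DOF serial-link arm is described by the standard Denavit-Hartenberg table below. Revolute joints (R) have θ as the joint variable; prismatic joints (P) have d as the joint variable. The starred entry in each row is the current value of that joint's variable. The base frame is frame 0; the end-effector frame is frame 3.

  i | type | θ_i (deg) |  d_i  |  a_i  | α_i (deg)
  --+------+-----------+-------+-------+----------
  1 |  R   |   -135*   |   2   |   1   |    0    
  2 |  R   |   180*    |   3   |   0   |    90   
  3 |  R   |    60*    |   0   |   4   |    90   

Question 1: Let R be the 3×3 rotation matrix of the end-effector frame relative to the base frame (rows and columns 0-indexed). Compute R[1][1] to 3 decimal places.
-0.707

End-effector y-axis (col 1 of R) = (0.7071,-0.7071,0.0000)
R[1][1] = -0.7071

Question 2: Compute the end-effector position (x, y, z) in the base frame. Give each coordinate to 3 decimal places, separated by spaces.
after link 1: o_1 = (-0.7071, -0.7071, 2.0000)
after link 2: o_2 = (-0.7071, -0.7071, 5.0000)
after link 3: o_3 = (0.7071, 0.7071, 8.4641)

0.707 0.707 8.464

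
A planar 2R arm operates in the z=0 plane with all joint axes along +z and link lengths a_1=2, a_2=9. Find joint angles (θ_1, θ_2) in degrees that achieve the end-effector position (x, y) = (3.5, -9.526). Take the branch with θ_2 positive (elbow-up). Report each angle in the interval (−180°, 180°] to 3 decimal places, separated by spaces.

cos θ_2 = (102.9947−2²−9²)/(2·2·9) = 0.4999; θ_2 = 60.0098° (elbow-up)
β = atan2(-9.5260,3.5000) = -69.8259°; ψ = atan2(7.7950,6.4987) = 50.1821°
θ_1 = β − ψ = -120.0080°

-120.008 60.010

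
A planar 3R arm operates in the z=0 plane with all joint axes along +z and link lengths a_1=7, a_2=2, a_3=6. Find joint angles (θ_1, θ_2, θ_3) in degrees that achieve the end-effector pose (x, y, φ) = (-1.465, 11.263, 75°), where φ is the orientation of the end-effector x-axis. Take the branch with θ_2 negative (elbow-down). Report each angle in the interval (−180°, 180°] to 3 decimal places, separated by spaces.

wrist centre = target − a_3·(cos φ, sin φ) = (-3.0179, 5.4674)
cos θ_2 = (39.0008−7²−2²)/(2·7·2) = -0.5000; θ_2 = -119.9982° (elbow-down)
β = atan2(5.4674,-3.0179) = 118.8978°; ψ = atan2(-1.7321,6.0001) = -16.1023°
θ_1 = β − ψ = 135.0000°
θ_3 = φ − θ_1 − θ_2 = 59.9982° (wrapped to (-180°,180°])

135.000 -119.998 59.998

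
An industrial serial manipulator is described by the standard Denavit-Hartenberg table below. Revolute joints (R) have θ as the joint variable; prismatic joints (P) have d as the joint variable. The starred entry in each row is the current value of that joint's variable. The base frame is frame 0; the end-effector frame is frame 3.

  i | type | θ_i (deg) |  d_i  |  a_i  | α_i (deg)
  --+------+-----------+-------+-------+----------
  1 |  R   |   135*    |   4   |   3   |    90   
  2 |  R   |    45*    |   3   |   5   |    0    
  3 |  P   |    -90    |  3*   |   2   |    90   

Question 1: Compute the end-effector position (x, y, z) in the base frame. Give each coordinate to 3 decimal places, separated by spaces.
-1.379 9.864 6.121

after link 1: o_1 = (-2.1213, 2.1213, 4.0000)
after link 2: o_2 = (-2.5000, 6.7426, 7.5355)
after link 3: o_3 = (-1.3787, 9.8640, 6.1213)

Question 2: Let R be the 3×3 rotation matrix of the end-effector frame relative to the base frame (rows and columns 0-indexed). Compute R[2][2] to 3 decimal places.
-0.707

End-effector z-axis (col 2 of R) = (0.5000,-0.5000,-0.7071)
R[2][2] = -0.7071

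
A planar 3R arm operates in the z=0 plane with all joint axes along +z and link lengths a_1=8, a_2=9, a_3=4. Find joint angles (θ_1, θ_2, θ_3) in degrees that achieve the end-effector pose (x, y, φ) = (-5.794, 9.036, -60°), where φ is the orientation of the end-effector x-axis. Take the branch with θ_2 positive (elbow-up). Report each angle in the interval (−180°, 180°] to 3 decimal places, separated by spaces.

89.999 60.000 150.001

wrist centre = target − a_3·(cos φ, sin φ) = (-7.7940, 12.5001)
cos θ_2 = (216.9990−8²−9²)/(2·8·9) = 0.5000; θ_2 = 60.0005° (elbow-up)
β = atan2(12.5001,-7.7940) = 121.9442°; ψ = atan2(7.7943,12.4999) = 31.9454°
θ_1 = β − ψ = 89.9988°
θ_3 = φ − θ_1 − θ_2 = 150.0007° (wrapped to (-180°,180°])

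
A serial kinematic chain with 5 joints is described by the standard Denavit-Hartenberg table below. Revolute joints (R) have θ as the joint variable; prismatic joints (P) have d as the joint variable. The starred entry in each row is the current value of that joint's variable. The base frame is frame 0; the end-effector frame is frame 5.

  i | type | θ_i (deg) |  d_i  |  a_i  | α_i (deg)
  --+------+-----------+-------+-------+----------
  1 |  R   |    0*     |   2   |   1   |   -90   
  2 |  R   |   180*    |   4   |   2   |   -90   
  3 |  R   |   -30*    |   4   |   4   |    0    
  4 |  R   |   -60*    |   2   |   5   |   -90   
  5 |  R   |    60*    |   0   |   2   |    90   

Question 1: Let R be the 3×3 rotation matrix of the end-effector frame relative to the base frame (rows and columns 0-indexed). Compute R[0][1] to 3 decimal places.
-1.000

End-effector y-axis (col 1 of R) = (-1.0000,-0.0000,-0.0000)
R[0][1] = -1.0000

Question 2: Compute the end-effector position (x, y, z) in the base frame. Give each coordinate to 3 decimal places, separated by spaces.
-4.464 12.000 6.268

after link 1: o_1 = (1.0000, 0.0000, 2.0000)
after link 2: o_2 = (-1.0000, 4.0000, 2.0000)
after link 3: o_3 = (-4.4641, 6.0000, 6.0000)
after link 4: o_4 = (-4.4641, 11.0000, 8.0000)
after link 5: o_5 = (-4.4641, 12.0000, 6.2679)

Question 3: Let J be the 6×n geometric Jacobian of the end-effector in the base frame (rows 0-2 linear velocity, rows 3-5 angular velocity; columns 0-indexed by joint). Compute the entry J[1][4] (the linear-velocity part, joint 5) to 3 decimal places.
axis z_4 = (-1.0000,-0.0000,-0.0000); lever o_n−o_4 = (0.0000,1.0000,-1.7321)
cross product → J_v[:, 4] = (0.0000,-1.7321,-1.0000)
J_ω[:, 4] = z_4
entry J[1][4] = -1.7321

-1.732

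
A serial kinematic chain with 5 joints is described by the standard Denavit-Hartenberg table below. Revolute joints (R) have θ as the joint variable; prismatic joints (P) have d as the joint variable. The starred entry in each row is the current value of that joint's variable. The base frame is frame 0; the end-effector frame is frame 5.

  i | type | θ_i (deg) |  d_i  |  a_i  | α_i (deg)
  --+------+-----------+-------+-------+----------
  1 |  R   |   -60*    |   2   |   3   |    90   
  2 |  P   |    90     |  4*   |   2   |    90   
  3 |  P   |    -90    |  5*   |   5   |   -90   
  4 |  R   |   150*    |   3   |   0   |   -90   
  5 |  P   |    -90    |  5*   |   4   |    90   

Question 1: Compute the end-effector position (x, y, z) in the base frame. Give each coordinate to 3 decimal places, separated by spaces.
4.866 -11.428 11.000

after link 1: o_1 = (1.5000, -2.5981, 2.0000)
after link 2: o_2 = (-1.9641, -4.5981, 4.0000)
after link 3: o_3 = (4.8660, -6.4282, 4.0000)
after link 4: o_4 = (4.8660, -6.4282, 7.0000)
after link 5: o_5 = (4.8660, -11.4282, 11.0000)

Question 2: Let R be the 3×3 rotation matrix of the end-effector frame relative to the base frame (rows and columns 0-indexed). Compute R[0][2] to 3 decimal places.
1.000

End-effector z-axis (col 2 of R) = (1.0000,0.0000,0.0000)
R[0][2] = 1.0000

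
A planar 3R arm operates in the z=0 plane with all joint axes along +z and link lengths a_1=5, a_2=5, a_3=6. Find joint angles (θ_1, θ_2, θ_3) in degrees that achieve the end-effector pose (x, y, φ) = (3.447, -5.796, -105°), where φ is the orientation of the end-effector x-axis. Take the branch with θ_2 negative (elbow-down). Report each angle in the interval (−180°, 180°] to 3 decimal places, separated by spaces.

wrist centre = target − a_3·(cos φ, sin φ) = (4.9999, -0.0004)
cos θ_2 = (24.9991−5²−5²)/(2·5·5) = -0.5000; θ_2 = -120.0011° (elbow-down)
β = atan2(-0.0004,4.9999) = -0.0051°; ψ = atan2(-4.3301,2.4999) = -60.0006°
θ_1 = β − ψ = 59.9955°
θ_3 = φ − θ_1 − θ_2 = -44.9943° (wrapped to (-180°,180°])

59.995 -120.001 -44.994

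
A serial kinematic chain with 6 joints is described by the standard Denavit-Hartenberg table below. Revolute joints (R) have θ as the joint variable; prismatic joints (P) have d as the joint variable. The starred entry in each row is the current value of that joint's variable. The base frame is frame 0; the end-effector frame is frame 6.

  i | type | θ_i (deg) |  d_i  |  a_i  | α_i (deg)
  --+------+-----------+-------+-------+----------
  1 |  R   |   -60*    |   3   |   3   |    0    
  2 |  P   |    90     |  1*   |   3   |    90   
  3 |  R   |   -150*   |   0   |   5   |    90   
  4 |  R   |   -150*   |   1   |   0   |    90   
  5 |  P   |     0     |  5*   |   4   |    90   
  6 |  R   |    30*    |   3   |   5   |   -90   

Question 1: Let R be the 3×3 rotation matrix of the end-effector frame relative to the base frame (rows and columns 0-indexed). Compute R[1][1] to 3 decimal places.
End-effector y-axis (col 1 of R) = (-0.4330,-0.2500,0.8660)
R[1][1] = -0.2500

-0.250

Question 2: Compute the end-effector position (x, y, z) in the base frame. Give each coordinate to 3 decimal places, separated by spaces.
after link 1: o_1 = (1.5000, -2.5981, 3.0000)
after link 2: o_2 = (4.0981, -1.0981, 4.0000)
after link 3: o_3 = (0.3481, -3.2631, 1.5000)
after link 4: o_4 = (-0.0849, -3.5131, 2.3660)
after link 5: o_5 = (5.5532, -2.9486, 5.3481)
after link 6: o_6 = (10.6022, -0.0335, 5.2500)

10.602 -0.033 5.250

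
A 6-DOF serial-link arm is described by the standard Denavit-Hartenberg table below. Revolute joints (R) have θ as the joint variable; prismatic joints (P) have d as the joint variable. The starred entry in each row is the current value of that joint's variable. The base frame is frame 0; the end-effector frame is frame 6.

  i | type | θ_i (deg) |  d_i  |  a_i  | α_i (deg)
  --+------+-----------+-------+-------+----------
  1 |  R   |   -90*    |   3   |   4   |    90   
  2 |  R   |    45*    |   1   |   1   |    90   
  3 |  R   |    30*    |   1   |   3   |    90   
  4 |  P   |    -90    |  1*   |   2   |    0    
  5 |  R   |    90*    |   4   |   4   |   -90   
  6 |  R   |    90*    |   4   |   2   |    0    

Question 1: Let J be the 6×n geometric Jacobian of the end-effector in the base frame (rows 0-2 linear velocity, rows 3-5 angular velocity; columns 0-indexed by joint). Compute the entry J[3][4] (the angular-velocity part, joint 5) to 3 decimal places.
0.866

axis z_4 = (0.8660,-0.3536,0.3536); lever o_n−o_4 = (-0.2679,-5.9850,0.3282)
cross product → J_v[:, 4] = (2.0000,-0.3789,-5.2779)
J_ω[:, 4] = z_4
entry J[3][4] = 0.8660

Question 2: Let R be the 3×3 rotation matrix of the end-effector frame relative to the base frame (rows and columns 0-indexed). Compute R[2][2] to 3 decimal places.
End-effector z-axis (col 2 of R) = (-0.0000,-0.7071,-0.7071)
R[2][2] = -0.7071

-0.707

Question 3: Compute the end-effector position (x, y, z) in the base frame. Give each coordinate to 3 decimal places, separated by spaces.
-1.902 -12.176 6.933

after link 1: o_1 = (0.0000, -4.0000, 3.0000)
after link 2: o_2 = (-1.0000, -4.7071, 3.7071)
after link 3: o_3 = (-2.5000, -7.2513, 4.8371)
after link 4: o_4 = (-1.6340, -6.1907, 6.6049)
after link 5: o_5 = (-0.1699, -10.0544, 10.4686)
after link 6: o_6 = (-1.9019, -12.1757, 6.9331)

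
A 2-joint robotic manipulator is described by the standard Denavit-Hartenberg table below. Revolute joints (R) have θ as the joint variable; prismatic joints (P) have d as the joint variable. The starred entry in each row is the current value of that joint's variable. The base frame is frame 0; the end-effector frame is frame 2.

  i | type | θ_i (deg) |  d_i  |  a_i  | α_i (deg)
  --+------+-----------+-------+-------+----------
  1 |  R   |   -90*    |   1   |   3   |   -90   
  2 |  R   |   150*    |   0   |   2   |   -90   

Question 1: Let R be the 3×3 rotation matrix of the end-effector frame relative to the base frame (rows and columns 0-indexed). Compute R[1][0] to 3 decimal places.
End-effector x-axis (col 0 of R) = (-0.0000,0.8660,-0.5000)
R[1][0] = 0.8660

0.866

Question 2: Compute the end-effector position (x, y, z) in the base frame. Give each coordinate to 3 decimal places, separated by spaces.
0.000 -1.268 0.000

after link 1: o_1 = (0.0000, -3.0000, 1.0000)
after link 2: o_2 = (0.0000, -1.2679, 0.0000)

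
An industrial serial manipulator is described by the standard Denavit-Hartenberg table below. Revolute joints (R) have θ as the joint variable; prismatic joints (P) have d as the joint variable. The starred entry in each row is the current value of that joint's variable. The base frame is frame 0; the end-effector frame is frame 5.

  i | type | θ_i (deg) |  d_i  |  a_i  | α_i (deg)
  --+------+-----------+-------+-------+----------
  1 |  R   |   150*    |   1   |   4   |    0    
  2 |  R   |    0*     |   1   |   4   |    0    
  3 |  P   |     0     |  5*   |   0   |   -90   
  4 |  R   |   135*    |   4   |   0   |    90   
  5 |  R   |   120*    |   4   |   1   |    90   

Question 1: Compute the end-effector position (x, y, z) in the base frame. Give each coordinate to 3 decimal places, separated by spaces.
after link 1: o_1 = (-3.4641, 2.0000, 1.0000)
after link 2: o_2 = (-6.9282, 4.0000, 2.0000)
after link 3: o_3 = (-6.9282, 4.0000, 7.0000)
after link 4: o_4 = (-8.9282, 0.5359, 7.0000)
after link 5: o_5 = (-12.1169, 1.3769, 4.5251)

-12.117 1.377 4.525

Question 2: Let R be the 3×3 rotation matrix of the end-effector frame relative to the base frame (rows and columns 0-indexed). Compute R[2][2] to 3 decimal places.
-0.612

End-effector z-axis (col 2 of R) = (0.2803,-0.7392,-0.6124)
R[2][2] = -0.6124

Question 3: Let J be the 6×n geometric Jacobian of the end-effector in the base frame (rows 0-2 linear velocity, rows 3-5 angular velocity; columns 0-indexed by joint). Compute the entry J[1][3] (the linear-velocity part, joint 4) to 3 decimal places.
-1.237

axis z_3 = (-0.5000,-0.8660,0.0000); lever o_n−o_3 = (-5.1887,-2.6231,-2.4749)
cross product → J_v[:, 3] = (2.1433,-1.2374,-3.1820)
J_ω[:, 3] = z_3
entry J[1][3] = -1.2374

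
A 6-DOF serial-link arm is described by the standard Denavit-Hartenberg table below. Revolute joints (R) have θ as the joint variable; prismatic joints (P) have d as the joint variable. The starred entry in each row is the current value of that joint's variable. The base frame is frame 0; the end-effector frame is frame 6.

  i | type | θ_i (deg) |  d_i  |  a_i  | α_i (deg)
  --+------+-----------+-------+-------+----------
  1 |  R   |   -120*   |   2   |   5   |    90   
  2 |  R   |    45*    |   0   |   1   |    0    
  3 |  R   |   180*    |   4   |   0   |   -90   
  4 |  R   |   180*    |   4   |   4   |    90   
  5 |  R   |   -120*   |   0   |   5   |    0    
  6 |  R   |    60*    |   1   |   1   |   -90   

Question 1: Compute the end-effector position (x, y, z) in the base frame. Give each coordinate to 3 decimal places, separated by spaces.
-5.736 -3.935 4.967

after link 1: o_1 = (-2.5000, -4.3301, 2.0000)
after link 2: o_2 = (-2.8536, -4.9425, 2.7071)
after link 3: o_3 = (-6.3177, -2.9425, 2.7071)
after link 4: o_4 = (-9.1461, -7.8415, 2.7071)
after link 5: o_5 = (-6.7313, -3.6589, 4.0012)
after link 6: o_6 = (-5.7358, -3.9348, 4.9671)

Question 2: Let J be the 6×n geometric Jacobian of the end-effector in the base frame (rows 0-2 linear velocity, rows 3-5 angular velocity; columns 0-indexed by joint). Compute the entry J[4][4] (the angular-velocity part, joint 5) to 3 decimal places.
-0.500

axis z_4 = (0.8660,-0.5000,-0.0000); lever o_n−o_4 = (3.4102,3.9067,2.2600)
cross product → J_v[:, 4] = (-1.1300,-1.9572,5.0884)
J_ω[:, 4] = z_4
entry J[4][4] = -0.5000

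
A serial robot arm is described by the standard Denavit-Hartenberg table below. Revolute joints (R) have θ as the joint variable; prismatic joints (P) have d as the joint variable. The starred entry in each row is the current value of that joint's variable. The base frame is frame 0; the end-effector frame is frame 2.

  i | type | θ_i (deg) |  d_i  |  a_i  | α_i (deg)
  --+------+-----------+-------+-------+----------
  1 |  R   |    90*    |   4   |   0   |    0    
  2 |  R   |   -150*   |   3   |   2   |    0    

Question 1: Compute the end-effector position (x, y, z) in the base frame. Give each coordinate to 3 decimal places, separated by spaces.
after link 1: o_1 = (0.0000, 0.0000, 4.0000)
after link 2: o_2 = (1.0000, -1.7321, 7.0000)

1.000 -1.732 7.000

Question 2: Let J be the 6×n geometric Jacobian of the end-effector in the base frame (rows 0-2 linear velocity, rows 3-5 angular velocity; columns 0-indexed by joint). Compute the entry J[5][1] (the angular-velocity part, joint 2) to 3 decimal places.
axis z_1 = (0.0000,0.0000,1.0000); lever o_n−o_1 = (1.0000,-1.7321,3.0000)
cross product → J_v[:, 1] = (1.7321,1.0000,-0.0000)
J_ω[:, 1] = z_1
entry J[5][1] = 1.0000

1.000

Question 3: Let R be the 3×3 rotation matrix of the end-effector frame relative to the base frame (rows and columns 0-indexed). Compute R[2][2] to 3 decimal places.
End-effector z-axis (col 2 of R) = (0.0000,0.0000,1.0000)
R[2][2] = 1.0000

1.000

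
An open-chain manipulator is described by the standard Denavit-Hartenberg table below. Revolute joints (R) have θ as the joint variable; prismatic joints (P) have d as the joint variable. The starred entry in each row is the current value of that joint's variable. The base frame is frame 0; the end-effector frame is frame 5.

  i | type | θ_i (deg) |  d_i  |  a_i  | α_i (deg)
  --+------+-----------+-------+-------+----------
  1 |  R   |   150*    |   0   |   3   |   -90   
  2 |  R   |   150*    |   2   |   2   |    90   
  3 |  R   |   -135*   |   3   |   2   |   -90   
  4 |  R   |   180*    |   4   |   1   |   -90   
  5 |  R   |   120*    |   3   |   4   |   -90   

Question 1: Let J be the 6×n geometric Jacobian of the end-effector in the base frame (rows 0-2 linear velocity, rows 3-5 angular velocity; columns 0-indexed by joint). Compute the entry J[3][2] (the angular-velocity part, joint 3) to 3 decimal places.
axis z_2 = (-0.4330,0.2500,-0.8660); lever o_n−o_2 = (-2.6547,4.4198,-4.3250)
cross product → J_v[:, 2] = (2.7464,0.4263,-1.2501)
J_ω[:, 2] = z_2
entry J[3][2] = -0.4330

-0.433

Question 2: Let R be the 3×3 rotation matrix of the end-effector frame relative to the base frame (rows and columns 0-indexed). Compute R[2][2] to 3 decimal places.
0.129

End-effector z-axis (col 2 of R) = (0.2888,0.9486,0.1294)
R[2][2] = 0.1294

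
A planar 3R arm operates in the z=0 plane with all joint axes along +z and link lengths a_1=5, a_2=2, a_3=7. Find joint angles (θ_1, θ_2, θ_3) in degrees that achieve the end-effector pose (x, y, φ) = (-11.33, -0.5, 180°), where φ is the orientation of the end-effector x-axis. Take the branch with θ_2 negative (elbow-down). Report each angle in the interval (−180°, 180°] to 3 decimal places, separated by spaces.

wrist centre = target − a_3·(cos φ, sin φ) = (-4.3300, -0.5000)
cos θ_2 = (18.9989−5²−2²)/(2·5·2) = -0.5001; θ_2 = -120.0036° (elbow-down)
β = atan2(-0.5000,-4.3300) = -173.4130°; ψ = atan2(-1.7320,3.9999) = -23.4130°
θ_1 = β − ψ = -150.0000°
θ_3 = φ − θ_1 − θ_2 = 90.0036° (wrapped to (-180°,180°])

-150.000 -120.004 90.004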